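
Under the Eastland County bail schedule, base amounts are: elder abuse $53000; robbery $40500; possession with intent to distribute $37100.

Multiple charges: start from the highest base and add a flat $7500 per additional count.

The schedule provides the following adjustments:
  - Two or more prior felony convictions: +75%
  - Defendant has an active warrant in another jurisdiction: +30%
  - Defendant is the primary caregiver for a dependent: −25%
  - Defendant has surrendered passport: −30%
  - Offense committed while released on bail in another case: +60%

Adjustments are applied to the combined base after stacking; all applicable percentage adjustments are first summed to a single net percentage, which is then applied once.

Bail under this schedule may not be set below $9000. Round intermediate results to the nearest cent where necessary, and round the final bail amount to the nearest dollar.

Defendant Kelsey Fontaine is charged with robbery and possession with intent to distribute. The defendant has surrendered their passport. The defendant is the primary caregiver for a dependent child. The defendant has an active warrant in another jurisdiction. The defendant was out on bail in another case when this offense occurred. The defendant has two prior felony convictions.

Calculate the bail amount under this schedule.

Base amounts from the schedule: robbery $40500; possession with intent to distribute $37100.
Stacking rule: highest base plus $7500 per additional charge. Highest is robbery at $40500; 1 additional charge → +$7500. Combined base = $48000.
Net percentage adjustment: +75% +30% −25% −30% +60% = +110%. $48000 × 2.1 = $100800.
$100800 is at or above the $9000 minimum.

$100800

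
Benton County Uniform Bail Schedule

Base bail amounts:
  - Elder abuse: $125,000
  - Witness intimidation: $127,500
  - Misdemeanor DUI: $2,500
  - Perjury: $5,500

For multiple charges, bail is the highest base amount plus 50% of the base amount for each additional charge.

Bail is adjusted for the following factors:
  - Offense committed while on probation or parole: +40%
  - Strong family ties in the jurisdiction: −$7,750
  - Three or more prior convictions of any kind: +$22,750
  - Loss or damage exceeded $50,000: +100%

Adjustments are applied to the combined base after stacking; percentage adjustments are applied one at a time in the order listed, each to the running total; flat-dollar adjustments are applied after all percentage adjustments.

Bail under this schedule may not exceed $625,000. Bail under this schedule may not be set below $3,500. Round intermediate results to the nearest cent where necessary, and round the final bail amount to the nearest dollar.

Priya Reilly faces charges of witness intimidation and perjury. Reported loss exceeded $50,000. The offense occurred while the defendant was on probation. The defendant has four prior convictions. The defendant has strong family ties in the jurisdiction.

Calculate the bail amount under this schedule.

$379,700

Base amounts from the schedule: witness intimidation $127,500; perjury $5,500.
Stacking rule: highest base plus 50% of each additional charge. Highest is witness intimidation at $127,500. Additional: $5,500 × 50% = $2,750. Combined base = $127,500 + $2,750 = $130,250.
Offense committed while on probation or parole (+40%): $130,250 × 1.4 = $182,350.
Loss or damage exceeded $50,000 (+100%): $182,350 × 2 = $364,700.
Strong family ties in the jurisdiction (−$7,750 flat): $364,700 − $7,750 = $356,950.
Three or more prior convictions of any kind (+$22,750 flat): $356,950 + $22,750 = $379,700.
$379,700 is within the $625,000 maximum.
$379,700 is at or above the $3,500 minimum.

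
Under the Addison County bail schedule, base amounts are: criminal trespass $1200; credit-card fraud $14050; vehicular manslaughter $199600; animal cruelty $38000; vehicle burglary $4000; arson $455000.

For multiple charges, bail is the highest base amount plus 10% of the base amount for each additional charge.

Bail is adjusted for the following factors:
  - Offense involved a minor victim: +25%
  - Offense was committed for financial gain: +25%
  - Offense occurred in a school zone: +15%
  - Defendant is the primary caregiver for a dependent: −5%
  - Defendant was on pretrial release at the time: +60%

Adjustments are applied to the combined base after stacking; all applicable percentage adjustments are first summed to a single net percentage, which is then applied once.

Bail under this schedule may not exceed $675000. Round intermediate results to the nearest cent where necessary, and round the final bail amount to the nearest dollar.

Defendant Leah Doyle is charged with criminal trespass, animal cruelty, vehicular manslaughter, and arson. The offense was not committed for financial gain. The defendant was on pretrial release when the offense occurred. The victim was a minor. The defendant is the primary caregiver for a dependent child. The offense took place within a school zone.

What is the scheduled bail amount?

Base amounts from the schedule: criminal trespass $1200; animal cruelty $38000; vehicular manslaughter $199600; arson $455000.
Stacking rule: highest base plus 10% of each additional charge. Highest is arson at $455000. Additional: $1200 × 10% = $120; $38000 × 10% = $3800; $199600 × 10% = $19960. Combined base = $455000 + $23880 = $478880.
Net percentage adjustment: +25% +15% −5% +60% = +95%. $478880 × 1.95 = $933816.
Result $933816 exceeds the maximum of $675000; bail is capped at $675000.

$675000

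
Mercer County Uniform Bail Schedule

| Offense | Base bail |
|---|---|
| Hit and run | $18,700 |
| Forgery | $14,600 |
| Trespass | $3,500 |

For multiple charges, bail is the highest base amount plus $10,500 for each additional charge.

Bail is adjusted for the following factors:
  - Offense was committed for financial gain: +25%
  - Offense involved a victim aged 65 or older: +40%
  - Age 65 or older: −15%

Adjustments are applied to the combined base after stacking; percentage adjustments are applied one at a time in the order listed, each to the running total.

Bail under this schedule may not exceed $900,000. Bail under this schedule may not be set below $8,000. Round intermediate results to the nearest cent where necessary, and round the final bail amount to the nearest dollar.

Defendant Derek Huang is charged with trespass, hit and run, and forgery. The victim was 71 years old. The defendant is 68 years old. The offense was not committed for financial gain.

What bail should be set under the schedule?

$47,243

Base amounts from the schedule: trespass $3,500; hit and run $18,700; forgery $14,600.
Stacking rule: highest base plus $10,500 per additional charge. Highest is hit and run at $18,700; 2 additional charges → +$21,000. Combined base = $39,700.
Offense involved a victim aged 65 or older (+40%): $39,700 × 1.4 = $55,580.
Age 65 or older (−15%): $55,580 × 0.85 = $47,243.
$47,243 is within the $900,000 maximum.
$47,243 is at or above the $8,000 minimum.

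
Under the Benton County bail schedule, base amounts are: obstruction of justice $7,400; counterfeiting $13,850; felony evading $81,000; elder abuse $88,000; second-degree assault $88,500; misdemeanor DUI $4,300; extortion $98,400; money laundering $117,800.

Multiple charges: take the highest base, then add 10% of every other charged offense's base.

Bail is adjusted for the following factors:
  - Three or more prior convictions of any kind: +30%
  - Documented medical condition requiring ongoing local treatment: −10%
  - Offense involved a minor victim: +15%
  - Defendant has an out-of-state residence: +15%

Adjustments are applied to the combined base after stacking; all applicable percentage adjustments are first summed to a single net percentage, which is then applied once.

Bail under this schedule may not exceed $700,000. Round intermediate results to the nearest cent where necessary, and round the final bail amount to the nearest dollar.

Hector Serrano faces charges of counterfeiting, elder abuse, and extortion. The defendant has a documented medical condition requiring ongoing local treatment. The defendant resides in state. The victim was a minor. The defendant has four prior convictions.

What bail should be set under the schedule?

$146,590

Base amounts from the schedule: counterfeiting $13,850; elder abuse $88,000; extortion $98,400.
Stacking rule: highest base plus 10% of each additional charge. Highest is extortion at $98,400. Additional: $13,850 × 10% = $1,385; $88,000 × 10% = $8,800. Combined base = $98,400 + $10,185 = $108,585.
Net percentage adjustment: +30% −10% +15% = +35%. $108,585 × 1.35 = $146,589.75.
$146,589.75 is within the $700,000 maximum.
Rounded to the nearest dollar: $146,590.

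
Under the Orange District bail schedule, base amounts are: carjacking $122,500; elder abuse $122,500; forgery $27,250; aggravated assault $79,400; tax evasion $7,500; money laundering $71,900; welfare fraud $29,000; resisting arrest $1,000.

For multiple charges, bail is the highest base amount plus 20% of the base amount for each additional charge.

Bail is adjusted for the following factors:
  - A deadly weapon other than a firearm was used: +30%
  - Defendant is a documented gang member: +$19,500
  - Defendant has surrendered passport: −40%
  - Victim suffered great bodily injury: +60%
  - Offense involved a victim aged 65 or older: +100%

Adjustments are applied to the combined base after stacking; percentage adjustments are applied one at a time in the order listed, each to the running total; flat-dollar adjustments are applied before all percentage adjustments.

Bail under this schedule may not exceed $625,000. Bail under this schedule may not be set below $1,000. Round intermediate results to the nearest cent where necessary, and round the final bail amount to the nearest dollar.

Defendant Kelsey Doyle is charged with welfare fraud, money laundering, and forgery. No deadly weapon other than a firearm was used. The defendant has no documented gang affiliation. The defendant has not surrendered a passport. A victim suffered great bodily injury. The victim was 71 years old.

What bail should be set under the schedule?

Base amounts from the schedule: welfare fraud $29,000; money laundering $71,900; forgery $27,250.
Stacking rule: highest base plus 20% of each additional charge. Highest is money laundering at $71,900. Additional: $29,000 × 20% = $5,800; $27,250 × 20% = $5,450. Combined base = $71,900 + $11,250 = $83,150.
Victim suffered great bodily injury (+60%): $83,150 × 1.6 = $133,040.
Offense involved a victim aged 65 or older (+100%): $133,040 × 2 = $266,080.
$266,080 is within the $625,000 maximum.
$266,080 is at or above the $1,000 minimum.

$266,080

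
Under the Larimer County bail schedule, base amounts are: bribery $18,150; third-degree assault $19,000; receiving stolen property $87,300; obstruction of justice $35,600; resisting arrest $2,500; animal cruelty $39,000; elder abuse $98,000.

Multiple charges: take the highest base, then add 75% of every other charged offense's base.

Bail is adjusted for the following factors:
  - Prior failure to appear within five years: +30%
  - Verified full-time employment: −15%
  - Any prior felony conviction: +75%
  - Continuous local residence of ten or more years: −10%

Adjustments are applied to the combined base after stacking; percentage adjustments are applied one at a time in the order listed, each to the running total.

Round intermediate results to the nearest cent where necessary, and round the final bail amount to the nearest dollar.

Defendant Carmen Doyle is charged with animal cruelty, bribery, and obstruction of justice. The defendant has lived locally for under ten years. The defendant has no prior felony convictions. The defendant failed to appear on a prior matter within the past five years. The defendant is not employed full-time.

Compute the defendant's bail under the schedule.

Base amounts from the schedule: animal cruelty $39,000; bribery $18,150; obstruction of justice $35,600.
Stacking rule: highest base plus 75% of each additional charge. Highest is animal cruelty at $39,000. Additional: $18,150 × 75% = $13,612.50; $35,600 × 75% = $26,700. Combined base = $39,000 + $40,312.50 = $79,312.50.
Prior failure to appear within five years (+30%): $79,312.50 × 1.3 = $103,106.25.
Rounded to the nearest dollar: $103,106.

$103,106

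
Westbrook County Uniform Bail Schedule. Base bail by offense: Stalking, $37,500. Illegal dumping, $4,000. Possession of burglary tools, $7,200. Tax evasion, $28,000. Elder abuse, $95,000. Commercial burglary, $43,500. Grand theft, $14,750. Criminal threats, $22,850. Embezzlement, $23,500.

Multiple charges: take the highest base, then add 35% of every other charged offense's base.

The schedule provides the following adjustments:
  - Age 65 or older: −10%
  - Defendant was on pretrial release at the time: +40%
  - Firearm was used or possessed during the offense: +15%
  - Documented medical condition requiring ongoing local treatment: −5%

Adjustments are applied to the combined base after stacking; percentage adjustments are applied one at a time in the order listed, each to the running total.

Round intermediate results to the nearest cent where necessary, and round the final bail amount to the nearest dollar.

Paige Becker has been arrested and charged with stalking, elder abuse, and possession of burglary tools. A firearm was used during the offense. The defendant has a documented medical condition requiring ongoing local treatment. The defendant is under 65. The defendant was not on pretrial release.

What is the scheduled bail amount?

$120,880

Base amounts from the schedule: stalking $37,500; elder abuse $95,000; possession of burglary tools $7,200.
Stacking rule: highest base plus 35% of each additional charge. Highest is elder abuse at $95,000. Additional: $37,500 × 35% = $13,125; $7,200 × 35% = $2,520. Combined base = $95,000 + $15,645 = $110,645.
Firearm was used or possessed during the offense (+15%): $110,645 × 1.15 = $127,241.75.
Documented medical condition requiring ongoing local treatment (−5%): $127,241.75 × 0.95 = $120,879.66.
Rounded to the nearest dollar: $120,880.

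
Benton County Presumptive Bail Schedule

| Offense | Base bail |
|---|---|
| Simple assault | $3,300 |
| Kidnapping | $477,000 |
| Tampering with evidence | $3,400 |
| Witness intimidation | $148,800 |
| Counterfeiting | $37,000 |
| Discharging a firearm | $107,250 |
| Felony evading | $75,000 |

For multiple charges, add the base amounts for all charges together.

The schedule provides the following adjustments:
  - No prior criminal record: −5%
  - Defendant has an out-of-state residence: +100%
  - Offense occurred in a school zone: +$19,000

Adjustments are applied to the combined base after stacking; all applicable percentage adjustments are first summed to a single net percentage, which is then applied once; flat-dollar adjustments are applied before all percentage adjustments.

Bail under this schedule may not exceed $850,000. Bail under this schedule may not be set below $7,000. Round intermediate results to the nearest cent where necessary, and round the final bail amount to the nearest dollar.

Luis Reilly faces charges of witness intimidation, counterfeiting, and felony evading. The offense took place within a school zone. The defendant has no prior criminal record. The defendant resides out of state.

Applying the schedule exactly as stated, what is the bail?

Base amounts from the schedule: witness intimidation $148,800; counterfeiting $37,000; felony evading $75,000.
Stacking rule: sum of all bases. $148,800 + $37,000 + $75,000 = $260,800.
Offense occurred in a school zone (+$19,000 flat): $260,800 + $19,000 = $279,800.
Net percentage adjustment: −5% +100% = +95%. $279,800 × 1.95 = $545,610.
$545,610 is within the $850,000 maximum.
$545,610 is at or above the $7,000 minimum.

$545,610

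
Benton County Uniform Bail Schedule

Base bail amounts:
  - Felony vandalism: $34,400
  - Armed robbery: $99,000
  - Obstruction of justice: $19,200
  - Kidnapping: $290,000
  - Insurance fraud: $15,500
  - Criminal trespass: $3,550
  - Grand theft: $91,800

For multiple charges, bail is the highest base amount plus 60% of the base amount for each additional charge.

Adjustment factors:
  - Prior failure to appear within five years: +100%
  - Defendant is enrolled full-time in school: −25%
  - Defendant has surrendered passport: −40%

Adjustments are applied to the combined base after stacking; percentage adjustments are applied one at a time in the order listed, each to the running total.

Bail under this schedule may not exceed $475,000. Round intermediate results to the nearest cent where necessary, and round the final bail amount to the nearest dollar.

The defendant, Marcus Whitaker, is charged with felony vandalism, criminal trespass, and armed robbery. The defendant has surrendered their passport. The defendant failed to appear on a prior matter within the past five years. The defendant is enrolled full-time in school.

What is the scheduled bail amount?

Base amounts from the schedule: felony vandalism $34,400; criminal trespass $3,550; armed robbery $99,000.
Stacking rule: highest base plus 60% of each additional charge. Highest is armed robbery at $99,000. Additional: $34,400 × 60% = $20,640; $3,550 × 60% = $2,130. Combined base = $99,000 + $22,770 = $121,770.
Prior failure to appear within five years (+100%): $121,770 × 2 = $243,540.
Defendant is enrolled full-time in school (−25%): $243,540 × 0.75 = $182,655.
Defendant has surrendered passport (−40%): $182,655 × 0.6 = $109,593.
$109,593 is within the $475,000 maximum.

$109,593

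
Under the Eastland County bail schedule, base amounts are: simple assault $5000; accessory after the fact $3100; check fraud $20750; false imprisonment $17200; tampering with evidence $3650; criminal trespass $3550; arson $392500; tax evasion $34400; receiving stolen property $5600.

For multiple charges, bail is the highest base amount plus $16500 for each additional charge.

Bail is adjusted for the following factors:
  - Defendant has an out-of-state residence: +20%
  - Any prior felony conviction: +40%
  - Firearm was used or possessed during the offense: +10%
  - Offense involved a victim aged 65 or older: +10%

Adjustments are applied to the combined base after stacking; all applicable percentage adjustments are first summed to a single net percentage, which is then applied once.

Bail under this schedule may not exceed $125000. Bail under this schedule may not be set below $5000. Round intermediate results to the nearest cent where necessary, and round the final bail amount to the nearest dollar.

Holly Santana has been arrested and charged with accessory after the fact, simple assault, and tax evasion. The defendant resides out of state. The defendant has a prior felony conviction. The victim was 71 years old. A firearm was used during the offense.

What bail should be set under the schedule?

Base amounts from the schedule: accessory after the fact $3100; simple assault $5000; tax evasion $34400.
Stacking rule: highest base plus $16500 per additional charge. Highest is tax evasion at $34400; 2 additional charges → +$33000. Combined base = $67400.
Net percentage adjustment: +20% +40% +10% +10% = +80%. $67400 × 1.8 = $121320.
$121320 is within the $125000 maximum.
$121320 is at or above the $5000 minimum.

$121320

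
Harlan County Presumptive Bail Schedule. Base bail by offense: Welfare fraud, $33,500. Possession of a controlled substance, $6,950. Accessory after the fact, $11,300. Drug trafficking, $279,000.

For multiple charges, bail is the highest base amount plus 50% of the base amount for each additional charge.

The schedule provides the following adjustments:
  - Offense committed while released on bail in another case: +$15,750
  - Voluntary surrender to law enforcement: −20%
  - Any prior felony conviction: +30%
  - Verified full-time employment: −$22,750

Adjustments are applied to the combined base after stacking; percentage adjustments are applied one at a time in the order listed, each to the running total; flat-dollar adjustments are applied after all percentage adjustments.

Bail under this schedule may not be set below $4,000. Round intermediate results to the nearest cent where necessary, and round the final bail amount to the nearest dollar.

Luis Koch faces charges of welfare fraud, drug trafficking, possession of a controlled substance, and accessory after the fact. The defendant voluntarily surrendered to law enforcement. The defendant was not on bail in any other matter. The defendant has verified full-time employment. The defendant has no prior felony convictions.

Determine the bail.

Base amounts from the schedule: welfare fraud $33,500; drug trafficking $279,000; possession of a controlled substance $6,950; accessory after the fact $11,300.
Stacking rule: highest base plus 50% of each additional charge. Highest is drug trafficking at $279,000. Additional: $33,500 × 50% = $16,750; $6,950 × 50% = $3,475; $11,300 × 50% = $5,650. Combined base = $279,000 + $25,875 = $304,875.
Voluntary surrender to law enforcement (−20%): $304,875 × 0.8 = $243,900.
Verified full-time employment (−$22,750 flat): $243,900 − $22,750 = $221,150.
$221,150 is at or above the $4,000 minimum.

$221,150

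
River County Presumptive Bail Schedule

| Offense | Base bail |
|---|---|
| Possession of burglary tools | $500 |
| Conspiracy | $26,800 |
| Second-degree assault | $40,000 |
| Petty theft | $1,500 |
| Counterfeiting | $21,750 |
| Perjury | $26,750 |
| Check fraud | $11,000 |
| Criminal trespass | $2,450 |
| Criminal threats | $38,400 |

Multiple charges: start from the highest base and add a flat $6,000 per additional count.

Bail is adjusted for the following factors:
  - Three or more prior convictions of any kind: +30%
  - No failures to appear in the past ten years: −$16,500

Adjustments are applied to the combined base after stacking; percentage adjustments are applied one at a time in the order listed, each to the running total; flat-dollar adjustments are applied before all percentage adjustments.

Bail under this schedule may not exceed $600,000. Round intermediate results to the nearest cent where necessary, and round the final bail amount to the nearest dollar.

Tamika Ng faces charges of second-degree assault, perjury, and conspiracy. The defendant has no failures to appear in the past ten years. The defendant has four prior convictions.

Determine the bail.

Base amounts from the schedule: second-degree assault $40,000; perjury $26,750; conspiracy $26,800.
Stacking rule: highest base plus $6,000 per additional charge. Highest is second-degree assault at $40,000; 2 additional charges → +$12,000. Combined base = $52,000.
No failures to appear in the past ten years (−$16,500 flat): $52,000 − $16,500 = $35,500.
Three or more prior convictions of any kind (+30%): $35,500 × 1.3 = $46,150.
$46,150 is within the $600,000 maximum.

$46,150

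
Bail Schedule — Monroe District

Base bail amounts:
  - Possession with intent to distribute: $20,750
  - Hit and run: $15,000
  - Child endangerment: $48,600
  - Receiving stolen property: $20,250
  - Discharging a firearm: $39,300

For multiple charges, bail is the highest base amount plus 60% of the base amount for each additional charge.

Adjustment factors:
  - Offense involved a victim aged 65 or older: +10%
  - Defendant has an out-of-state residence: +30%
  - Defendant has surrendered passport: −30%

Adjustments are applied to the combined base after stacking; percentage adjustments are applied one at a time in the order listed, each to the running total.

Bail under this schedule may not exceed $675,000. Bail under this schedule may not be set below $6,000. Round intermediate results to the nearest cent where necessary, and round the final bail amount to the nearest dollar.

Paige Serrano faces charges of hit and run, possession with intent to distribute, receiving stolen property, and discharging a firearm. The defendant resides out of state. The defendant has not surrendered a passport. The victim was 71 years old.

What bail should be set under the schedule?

$104,247

Base amounts from the schedule: hit and run $15,000; possession with intent to distribute $20,750; receiving stolen property $20,250; discharging a firearm $39,300.
Stacking rule: highest base plus 60% of each additional charge. Highest is discharging a firearm at $39,300. Additional: $15,000 × 60% = $9,000; $20,750 × 60% = $12,450; $20,250 × 60% = $12,150. Combined base = $39,300 + $33,600 = $72,900.
Offense involved a victim aged 65 or older (+10%): $72,900 × 1.1 = $80,190.
Defendant has an out-of-state residence (+30%): $80,190 × 1.3 = $104,247.
$104,247 is within the $675,000 maximum.
$104,247 is at or above the $6,000 minimum.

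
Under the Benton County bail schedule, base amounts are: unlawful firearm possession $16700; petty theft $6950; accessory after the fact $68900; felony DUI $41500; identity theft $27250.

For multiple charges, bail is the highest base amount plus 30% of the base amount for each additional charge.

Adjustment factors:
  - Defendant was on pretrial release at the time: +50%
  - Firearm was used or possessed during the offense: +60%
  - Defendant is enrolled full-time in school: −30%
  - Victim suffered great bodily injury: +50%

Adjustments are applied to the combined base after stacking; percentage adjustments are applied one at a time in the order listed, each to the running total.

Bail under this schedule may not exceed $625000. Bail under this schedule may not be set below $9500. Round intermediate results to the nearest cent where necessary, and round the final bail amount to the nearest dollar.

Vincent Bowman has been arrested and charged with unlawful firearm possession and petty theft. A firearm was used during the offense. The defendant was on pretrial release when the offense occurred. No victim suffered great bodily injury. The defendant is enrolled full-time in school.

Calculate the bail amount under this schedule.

Base amounts from the schedule: unlawful firearm possession $16700; petty theft $6950.
Stacking rule: highest base plus 30% of each additional charge. Highest is unlawful firearm possession at $16700. Additional: $6950 × 30% = $2085. Combined base = $16700 + $2085 = $18785.
Defendant was on pretrial release at the time (+50%): $18785 × 1.5 = $28177.50.
Firearm was used or possessed during the offense (+60%): $28177.50 × 1.6 = $45084.
Defendant is enrolled full-time in school (−30%): $45084 × 0.7 = $31558.80.
$31558.80 is within the $625000 maximum.
$31558.80 is at or above the $9500 minimum.
Rounded to the nearest dollar: $31559.

$31559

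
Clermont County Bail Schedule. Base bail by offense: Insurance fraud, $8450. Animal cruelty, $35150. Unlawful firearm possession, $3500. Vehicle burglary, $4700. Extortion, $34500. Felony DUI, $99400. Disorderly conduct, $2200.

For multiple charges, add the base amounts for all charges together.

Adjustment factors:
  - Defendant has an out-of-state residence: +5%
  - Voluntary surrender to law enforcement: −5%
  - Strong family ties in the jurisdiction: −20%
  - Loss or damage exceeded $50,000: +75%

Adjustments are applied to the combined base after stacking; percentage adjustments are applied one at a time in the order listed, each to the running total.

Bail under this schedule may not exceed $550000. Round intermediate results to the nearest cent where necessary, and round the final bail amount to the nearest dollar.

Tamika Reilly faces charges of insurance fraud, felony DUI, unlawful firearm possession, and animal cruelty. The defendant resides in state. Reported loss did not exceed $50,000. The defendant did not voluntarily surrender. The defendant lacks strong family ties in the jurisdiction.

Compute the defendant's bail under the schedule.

$146500

Base amounts from the schedule: insurance fraud $8450; felony DUI $99400; unlawful firearm possession $3500; animal cruelty $35150.
Stacking rule: sum of all bases. $8450 + $99400 + $3500 + $35150 = $146500.
No adjustment factors apply to this defendant.
$146500 is within the $550000 maximum.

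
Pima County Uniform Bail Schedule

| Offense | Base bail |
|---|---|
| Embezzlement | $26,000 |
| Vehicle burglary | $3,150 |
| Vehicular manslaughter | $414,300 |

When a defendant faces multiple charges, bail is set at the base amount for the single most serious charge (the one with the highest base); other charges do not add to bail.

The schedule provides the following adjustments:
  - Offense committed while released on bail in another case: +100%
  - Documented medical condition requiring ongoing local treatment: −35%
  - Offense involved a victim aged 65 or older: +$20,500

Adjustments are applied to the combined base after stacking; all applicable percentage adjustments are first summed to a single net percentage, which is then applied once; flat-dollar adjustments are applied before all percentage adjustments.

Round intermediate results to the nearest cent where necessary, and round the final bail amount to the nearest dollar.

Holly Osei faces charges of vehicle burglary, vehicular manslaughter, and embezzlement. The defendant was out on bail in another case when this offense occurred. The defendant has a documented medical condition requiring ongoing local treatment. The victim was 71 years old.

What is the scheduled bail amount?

$717,420

Base amounts from the schedule: vehicle burglary $3,150; vehicular manslaughter $414,300; embezzlement $26,000.
Stacking rule: use the highest base only. Highest is vehicular manslaughter at $414,300. Combined base = $414,300.
Offense involved a victim aged 65 or older (+$20,500 flat): $414,300 + $20,500 = $434,800.
Net percentage adjustment: +100% −35% = +65%. $434,800 × 1.65 = $717,420.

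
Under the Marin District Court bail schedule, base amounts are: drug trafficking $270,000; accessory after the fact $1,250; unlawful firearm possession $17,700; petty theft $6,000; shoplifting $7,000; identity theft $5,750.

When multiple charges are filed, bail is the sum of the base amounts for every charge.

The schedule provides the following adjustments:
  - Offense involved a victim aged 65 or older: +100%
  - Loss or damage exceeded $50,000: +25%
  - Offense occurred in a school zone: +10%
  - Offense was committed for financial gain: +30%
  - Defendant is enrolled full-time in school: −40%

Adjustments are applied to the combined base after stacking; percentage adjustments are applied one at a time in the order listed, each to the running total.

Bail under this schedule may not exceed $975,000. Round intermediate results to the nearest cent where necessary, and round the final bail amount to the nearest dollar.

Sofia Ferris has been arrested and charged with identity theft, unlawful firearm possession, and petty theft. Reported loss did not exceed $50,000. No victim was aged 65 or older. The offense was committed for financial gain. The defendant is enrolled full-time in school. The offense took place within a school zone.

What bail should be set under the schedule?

$25,268

Base amounts from the schedule: identity theft $5,750; unlawful firearm possession $17,700; petty theft $6,000.
Stacking rule: sum of all bases. $5,750 + $17,700 + $6,000 = $29,450.
Offense occurred in a school zone (+10%): $29,450 × 1.1 = $32,395.
Offense was committed for financial gain (+30%): $32,395 × 1.3 = $42,113.50.
Defendant is enrolled full-time in school (−40%): $42,113.50 × 0.6 = $25,268.10.
$25,268.10 is within the $975,000 maximum.
Rounded to the nearest dollar: $25,268.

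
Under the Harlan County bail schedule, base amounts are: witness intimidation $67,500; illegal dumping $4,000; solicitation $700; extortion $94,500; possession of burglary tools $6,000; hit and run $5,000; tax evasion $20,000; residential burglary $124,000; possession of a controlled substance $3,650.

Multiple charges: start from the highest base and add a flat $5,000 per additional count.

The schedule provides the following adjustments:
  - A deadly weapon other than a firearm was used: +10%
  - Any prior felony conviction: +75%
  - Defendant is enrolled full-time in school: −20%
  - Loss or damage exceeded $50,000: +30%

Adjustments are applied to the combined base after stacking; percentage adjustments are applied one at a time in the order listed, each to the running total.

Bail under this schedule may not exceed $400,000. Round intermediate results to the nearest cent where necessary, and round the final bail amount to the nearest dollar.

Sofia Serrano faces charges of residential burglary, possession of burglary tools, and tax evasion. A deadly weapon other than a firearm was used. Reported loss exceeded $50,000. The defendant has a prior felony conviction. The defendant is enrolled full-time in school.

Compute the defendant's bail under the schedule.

Base amounts from the schedule: residential burglary $124,000; possession of burglary tools $6,000; tax evasion $20,000.
Stacking rule: highest base plus $5,000 per additional charge. Highest is residential burglary at $124,000; 2 additional charges → +$10,000. Combined base = $134,000.
A deadly weapon other than a firearm was used (+10%): $134,000 × 1.1 = $147,400.
Any prior felony conviction (+75%): $147,400 × 1.75 = $257,950.
Defendant is enrolled full-time in school (−20%): $257,950 × 0.8 = $206,360.
Loss or damage exceeded $50,000 (+30%): $206,360 × 1.3 = $268,268.
$268,268 is within the $400,000 maximum.

$268,268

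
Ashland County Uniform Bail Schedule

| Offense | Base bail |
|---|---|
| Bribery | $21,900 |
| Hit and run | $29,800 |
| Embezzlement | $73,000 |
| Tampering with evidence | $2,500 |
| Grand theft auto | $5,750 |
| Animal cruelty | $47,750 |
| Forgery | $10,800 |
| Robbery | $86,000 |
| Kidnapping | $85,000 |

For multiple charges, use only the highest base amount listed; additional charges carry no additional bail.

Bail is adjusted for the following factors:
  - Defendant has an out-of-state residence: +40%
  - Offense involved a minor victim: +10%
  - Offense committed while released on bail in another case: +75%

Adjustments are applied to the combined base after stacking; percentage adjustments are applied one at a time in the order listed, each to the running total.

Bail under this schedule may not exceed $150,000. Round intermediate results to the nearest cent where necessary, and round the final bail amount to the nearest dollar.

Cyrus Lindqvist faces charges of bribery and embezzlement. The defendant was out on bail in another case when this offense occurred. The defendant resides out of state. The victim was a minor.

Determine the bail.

$150,000

Base amounts from the schedule: bribery $21,900; embezzlement $73,000.
Stacking rule: use the highest base only. Highest is embezzlement at $73,000. Combined base = $73,000.
Defendant has an out-of-state residence (+40%): $73,000 × 1.4 = $102,200.
Offense involved a minor victim (+10%): $102,200 × 1.1 = $112,420.
Offense committed while released on bail in another case (+75%): $112,420 × 1.75 = $196,735.
Result $196,735 exceeds the maximum of $150,000; bail is capped at $150,000.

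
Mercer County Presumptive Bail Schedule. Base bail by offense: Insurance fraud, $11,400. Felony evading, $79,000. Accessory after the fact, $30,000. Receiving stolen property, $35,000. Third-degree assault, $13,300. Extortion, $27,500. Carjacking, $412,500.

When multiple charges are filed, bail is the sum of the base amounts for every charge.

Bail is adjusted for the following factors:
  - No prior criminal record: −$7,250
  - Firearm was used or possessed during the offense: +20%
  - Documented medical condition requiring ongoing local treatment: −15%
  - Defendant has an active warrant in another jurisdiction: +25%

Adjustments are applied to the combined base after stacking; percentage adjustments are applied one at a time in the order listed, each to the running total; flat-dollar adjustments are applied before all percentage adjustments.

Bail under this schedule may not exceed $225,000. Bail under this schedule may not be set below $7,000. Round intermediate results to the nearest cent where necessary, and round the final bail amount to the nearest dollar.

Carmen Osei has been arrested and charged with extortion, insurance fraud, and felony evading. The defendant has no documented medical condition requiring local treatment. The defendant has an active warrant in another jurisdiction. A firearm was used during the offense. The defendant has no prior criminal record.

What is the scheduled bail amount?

$165,975

Base amounts from the schedule: extortion $27,500; insurance fraud $11,400; felony evading $79,000.
Stacking rule: sum of all bases. $27,500 + $11,400 + $79,000 = $117,900.
No prior criminal record (−$7,250 flat): $117,900 − $7,250 = $110,650.
Firearm was used or possessed during the offense (+20%): $110,650 × 1.2 = $132,780.
Defendant has an active warrant in another jurisdiction (+25%): $132,780 × 1.25 = $165,975.
$165,975 is within the $225,000 maximum.
$165,975 is at or above the $7,000 minimum.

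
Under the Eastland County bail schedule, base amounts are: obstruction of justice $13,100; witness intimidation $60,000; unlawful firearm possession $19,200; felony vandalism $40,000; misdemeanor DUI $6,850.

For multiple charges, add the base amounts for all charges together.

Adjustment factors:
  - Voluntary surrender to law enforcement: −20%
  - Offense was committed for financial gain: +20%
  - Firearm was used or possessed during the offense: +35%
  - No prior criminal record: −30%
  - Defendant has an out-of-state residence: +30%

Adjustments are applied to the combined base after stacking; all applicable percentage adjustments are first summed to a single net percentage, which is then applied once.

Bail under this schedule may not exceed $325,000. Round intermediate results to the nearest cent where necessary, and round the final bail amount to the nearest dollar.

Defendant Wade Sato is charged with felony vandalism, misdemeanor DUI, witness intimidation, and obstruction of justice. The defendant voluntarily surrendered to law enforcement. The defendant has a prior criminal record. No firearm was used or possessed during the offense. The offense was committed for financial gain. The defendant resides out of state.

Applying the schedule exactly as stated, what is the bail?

$155,935

Base amounts from the schedule: felony vandalism $40,000; misdemeanor DUI $6,850; witness intimidation $60,000; obstruction of justice $13,100.
Stacking rule: sum of all bases. $40,000 + $6,850 + $60,000 + $13,100 = $119,950.
Net percentage adjustment: −20% +20% +30% = +30%. $119,950 × 1.3 = $155,935.
$155,935 is within the $325,000 maximum.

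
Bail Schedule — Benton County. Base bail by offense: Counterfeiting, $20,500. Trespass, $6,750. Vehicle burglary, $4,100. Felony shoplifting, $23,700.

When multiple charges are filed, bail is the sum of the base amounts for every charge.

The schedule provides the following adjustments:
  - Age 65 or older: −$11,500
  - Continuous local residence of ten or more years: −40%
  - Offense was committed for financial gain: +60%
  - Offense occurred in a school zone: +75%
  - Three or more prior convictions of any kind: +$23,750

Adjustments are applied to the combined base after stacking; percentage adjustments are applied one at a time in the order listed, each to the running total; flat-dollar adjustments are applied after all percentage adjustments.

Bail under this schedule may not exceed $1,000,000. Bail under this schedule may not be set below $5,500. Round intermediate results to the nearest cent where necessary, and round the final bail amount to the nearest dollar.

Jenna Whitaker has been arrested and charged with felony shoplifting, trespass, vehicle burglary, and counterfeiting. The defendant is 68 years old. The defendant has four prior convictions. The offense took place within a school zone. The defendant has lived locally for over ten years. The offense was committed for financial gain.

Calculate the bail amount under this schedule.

$104,734

Base amounts from the schedule: felony shoplifting $23,700; trespass $6,750; vehicle burglary $4,100; counterfeiting $20,500.
Stacking rule: sum of all bases. $23,700 + $6,750 + $4,100 + $20,500 = $55,050.
Continuous local residence of ten or more years (−40%): $55,050 × 0.6 = $33,030.
Offense was committed for financial gain (+60%): $33,030 × 1.6 = $52,848.
Offense occurred in a school zone (+75%): $52,848 × 1.75 = $92,484.
Age 65 or older (−$11,500 flat): $92,484 − $11,500 = $80,984.
Three or more prior convictions of any kind (+$23,750 flat): $80,984 + $23,750 = $104,734.
$104,734 is within the $1,000,000 maximum.
$104,734 is at or above the $5,500 minimum.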